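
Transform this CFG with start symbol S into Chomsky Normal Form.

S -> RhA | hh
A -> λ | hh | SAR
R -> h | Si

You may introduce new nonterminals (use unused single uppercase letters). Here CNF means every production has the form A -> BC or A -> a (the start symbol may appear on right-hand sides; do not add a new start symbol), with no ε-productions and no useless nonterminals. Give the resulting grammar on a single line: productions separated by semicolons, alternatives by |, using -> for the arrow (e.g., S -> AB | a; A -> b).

S -> BB | RB | RE; A -> BB | SD | SR; B -> h; C -> i; D -> AR; E -> BA; R -> h | SC

Nullable: {A}; after ε-elimination: S -> Rh | hh | RhA; A -> SR | hh | SAR; R -> h | Si.
No unit productions to eliminate.
TERM: introduce B -> h, C -> i and substitute in every rule of length ≥2.
BIN: A -> SAR becomes A -> SD, D -> AR; S -> RBA becomes S -> RE, E -> BA.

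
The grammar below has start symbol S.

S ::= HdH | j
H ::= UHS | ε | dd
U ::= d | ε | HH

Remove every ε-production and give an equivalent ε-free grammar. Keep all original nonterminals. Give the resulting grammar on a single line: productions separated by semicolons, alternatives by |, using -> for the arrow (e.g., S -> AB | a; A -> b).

Nullable set: {H, U}.
S -> HdH: H, H nullable, giving Hd | HdH | d | dH.
Drop H -> ε.
H -> UHS: U, H nullable, giving HS | S | UHS | US.
Drop U -> ε.
U -> HH: H, H nullable, giving H | HH.
Unchanged (no nullable symbols): S -> j; H -> dd; U -> d.

S -> d | j | Hd | dH | HdH; H -> S | HS | US | dd | UHS; U -> H | d | HH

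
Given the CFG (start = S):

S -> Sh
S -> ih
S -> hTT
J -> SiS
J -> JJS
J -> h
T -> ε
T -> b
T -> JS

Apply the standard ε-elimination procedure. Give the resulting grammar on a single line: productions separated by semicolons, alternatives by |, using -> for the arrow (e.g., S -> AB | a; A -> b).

Nullable set: {T}.
S -> hTT: T, T nullable, giving h | hT | hTT.
Drop T -> ε.
Unchanged (no nullable symbols): S -> Sh; S -> ih; J -> JJS; J -> SiS; J -> h; T -> JS; T -> b.

S -> h | Sh | hT | ih | hTT; J -> h | JJS | SiS; T -> b | JS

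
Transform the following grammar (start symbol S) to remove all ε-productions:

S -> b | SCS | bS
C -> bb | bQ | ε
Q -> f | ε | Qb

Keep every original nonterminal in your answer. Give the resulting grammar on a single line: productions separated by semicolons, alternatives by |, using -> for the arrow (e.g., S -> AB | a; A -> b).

Nullable set: {C, Q}.
S -> SCS: C nullable, giving SCS | SS.
Drop C -> ε.
C -> bQ: Q nullable, giving b | bQ.
Drop Q -> ε.
Q -> Qb: Q nullable, giving Qb | b.
Unchanged (no nullable symbols): S -> b; S -> bS; C -> bb; Q -> f.

S -> b | SS | bS | SCS; C -> b | bQ | bb; Q -> b | f | Qb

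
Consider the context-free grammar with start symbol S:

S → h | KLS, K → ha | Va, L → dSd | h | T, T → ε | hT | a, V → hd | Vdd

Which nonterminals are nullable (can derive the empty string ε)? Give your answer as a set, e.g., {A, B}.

Directly nullable (have an ε-rule): {T}.
L is nullable via L -> T (every symbol on the right is already known nullable).
Not nullable: K, S, V — each has a terminal in every rule's right-hand side or depends on a non-nullable symbol.

{L, T}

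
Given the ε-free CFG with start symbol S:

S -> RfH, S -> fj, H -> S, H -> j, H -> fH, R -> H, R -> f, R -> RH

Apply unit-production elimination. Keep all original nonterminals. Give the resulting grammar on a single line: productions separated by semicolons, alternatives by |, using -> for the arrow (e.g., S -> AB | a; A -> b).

S -> fj | RfH; H -> j | fH | fj | RfH; R -> f | j | RH | fH | fj | RfH

Unit productions: H->S, R->H.
Unit pairs (A ⇒* B via units): (H,S), (R,H), (R,S).
S: inherits non-unit rules of {S} → RfH | fj.
H: inherits non-unit rules of {H, S} → RfH | fH | fj | j.
R: inherits non-unit rules of {H, R, S} → RH | RfH | f | fH | fj | j.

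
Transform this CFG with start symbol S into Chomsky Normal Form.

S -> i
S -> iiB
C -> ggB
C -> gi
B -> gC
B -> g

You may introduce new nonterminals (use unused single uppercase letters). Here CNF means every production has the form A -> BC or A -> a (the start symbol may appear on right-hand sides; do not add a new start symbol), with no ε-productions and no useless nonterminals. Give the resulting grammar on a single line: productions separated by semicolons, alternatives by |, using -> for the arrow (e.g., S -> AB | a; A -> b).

No ε-productions.
No unit productions to eliminate.
TERM: introduce A -> g, D -> i and substitute in every rule of length ≥2.
BIN: C -> AAB becomes C -> AE, E -> AB; S -> DDB becomes S -> DF, F -> DB.

S -> i | DF; A -> g; B -> g | AC; C -> AD | AE; D -> i; E -> AB; F -> DB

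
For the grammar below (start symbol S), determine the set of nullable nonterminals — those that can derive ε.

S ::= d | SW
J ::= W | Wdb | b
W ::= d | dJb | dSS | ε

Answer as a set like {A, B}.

Directly nullable (have an ε-rule): {W}.
J is nullable via J -> W (every symbol on the right is already known nullable).
Not nullable: S — each has a terminal in every rule's right-hand side or depends on a non-nullable symbol.

{J, W}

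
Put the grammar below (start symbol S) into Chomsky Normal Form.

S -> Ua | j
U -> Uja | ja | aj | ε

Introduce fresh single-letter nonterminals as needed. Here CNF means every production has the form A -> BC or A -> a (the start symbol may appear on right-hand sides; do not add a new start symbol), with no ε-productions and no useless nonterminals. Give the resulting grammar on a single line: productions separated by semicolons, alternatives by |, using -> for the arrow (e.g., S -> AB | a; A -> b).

Nullable: {U}; after ε-elimination: S -> a | j | Ua; U -> aj | ja | Uja.
No unit productions to eliminate.
TERM: introduce A -> a, B -> j and substitute in every rule of length ≥2.
BIN: U -> UBA becomes U -> UC, C -> BA.

S -> a | j | UA; A -> a; B -> j; C -> BA; U -> AB | BA | UC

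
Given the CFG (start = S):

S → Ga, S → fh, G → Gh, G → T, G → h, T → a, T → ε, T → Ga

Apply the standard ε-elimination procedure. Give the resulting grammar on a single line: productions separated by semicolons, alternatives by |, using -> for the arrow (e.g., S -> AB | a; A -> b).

Nullable set: {G, T}.
S -> Ga: G nullable, giving Ga | a.
G -> Gh: G nullable, giving Gh | h.
G -> T: T nullable, giving T.
Drop T -> ε.
T -> Ga: G nullable, giving Ga | a.
Unchanged (no nullable symbols): S -> fh; G -> h; T -> a.

S -> a | Ga | fh; G -> T | h | Gh; T -> a | Ga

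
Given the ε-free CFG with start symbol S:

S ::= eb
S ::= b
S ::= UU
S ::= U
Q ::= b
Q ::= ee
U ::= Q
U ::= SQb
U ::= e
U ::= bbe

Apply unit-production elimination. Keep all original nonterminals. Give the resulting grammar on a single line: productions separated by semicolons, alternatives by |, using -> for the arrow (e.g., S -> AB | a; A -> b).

Unit productions: S->U, U->Q.
Unit pairs (A ⇒* B via units): (S,Q), (S,U), (U,Q).
S: inherits non-unit rules of {Q, S, U} → SQb | UU | b | bbe | e | eb | ee.
Q: inherits non-unit rules of {Q} → b | ee.
U: inherits non-unit rules of {Q, U} → SQb | b | bbe | e | ee.

S -> b | e | UU | eb | ee | SQb | bbe; Q -> b | ee; U -> b | e | ee | SQb | bbe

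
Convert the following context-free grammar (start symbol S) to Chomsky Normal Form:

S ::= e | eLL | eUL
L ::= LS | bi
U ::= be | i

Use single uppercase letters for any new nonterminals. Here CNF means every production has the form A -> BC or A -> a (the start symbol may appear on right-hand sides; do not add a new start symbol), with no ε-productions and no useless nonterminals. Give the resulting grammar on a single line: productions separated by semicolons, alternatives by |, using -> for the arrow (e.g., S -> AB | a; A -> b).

No ε-productions.
No unit productions to eliminate.
TERM: introduce A -> b, C -> e, B -> i and substitute in every rule of length ≥2.
BIN: S -> CLL becomes S -> CD, D -> LL; S -> CUL becomes S -> CE, E -> UL.

S -> e | CD | CE; A -> b; B -> i; C -> e; D -> LL; E -> UL; L -> AB | LS; U -> i | AC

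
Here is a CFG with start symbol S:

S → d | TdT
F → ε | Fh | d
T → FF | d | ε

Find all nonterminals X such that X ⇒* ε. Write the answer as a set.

{F, T}

Directly nullable (have an ε-rule): {F, T}.
Not nullable: S — each has a terminal in every rule's right-hand side or depends on a non-nullable symbol.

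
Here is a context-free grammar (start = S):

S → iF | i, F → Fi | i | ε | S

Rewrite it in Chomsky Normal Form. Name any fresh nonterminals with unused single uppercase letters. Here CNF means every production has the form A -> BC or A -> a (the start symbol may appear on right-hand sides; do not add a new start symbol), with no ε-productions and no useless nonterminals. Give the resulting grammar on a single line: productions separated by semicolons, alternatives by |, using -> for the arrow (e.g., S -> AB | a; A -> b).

S -> i | AF; A -> i; F -> i | AF | FA

Nullable: {F}; after ε-elimination: S -> i | iF; F -> S | i | Fi.
After unit-elimination: S -> i | iF; F -> i | Fi | iF.
TERM: introduce A -> i and substitute in every rule of length ≥2.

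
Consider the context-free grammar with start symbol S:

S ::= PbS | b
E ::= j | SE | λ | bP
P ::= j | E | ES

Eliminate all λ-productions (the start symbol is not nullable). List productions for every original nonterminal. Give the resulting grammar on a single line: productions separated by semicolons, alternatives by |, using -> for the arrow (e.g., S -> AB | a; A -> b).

S -> b | bS | PbS; E -> S | b | j | SE | bP; P -> E | S | j | ES

Nullable set: {E, P}.
S -> PbS: P nullable, giving PbS | bS.
Drop E -> λ.
E -> SE: E nullable, giving S | SE.
E -> bP: P nullable, giving b | bP.
P -> E: E nullable, giving E.
P -> ES: E nullable, giving ES | S.
Unchanged (no nullable symbols): S -> b; E -> j; P -> j.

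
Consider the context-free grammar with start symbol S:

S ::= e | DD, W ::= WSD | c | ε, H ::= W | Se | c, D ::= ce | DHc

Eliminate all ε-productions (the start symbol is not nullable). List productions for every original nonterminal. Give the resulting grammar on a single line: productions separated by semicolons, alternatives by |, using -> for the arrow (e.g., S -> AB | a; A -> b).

Nullable set: {H, W}.
D -> DHc: H nullable, giving DHc | Dc.
H -> W: W nullable, giving W.
Drop W -> ε.
W -> WSD: W nullable, giving SD | WSD.
Unchanged (no nullable symbols): S -> DD; S -> e; D -> ce; H -> Se; H -> c; W -> c.

S -> e | DD; D -> Dc | ce | DHc; H -> W | c | Se; W -> c | SD | WSD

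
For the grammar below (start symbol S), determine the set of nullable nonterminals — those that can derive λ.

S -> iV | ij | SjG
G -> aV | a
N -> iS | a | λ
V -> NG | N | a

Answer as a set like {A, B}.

{N, V}

Directly nullable (have an ε-rule): {N}.
V is nullable via V -> N (every symbol on the right is already known nullable).
Not nullable: G, S — each has a terminal in every rule's right-hand side or depends on a non-nullable symbol.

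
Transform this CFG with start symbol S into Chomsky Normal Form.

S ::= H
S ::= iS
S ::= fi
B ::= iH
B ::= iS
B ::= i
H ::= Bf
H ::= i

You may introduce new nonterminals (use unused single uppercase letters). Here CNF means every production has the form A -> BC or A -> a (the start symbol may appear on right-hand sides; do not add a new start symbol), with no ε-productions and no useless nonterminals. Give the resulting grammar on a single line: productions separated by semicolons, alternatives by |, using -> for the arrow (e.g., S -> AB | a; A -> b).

S -> i | AS | BC | CA; A -> i; B -> i | AH | AS; C -> f; H -> i | BC

No ε-productions.
After unit-elimination: S -> i | Bf | fi | iS; B -> i | iH | iS; H -> i | Bf.
TERM: introduce C -> f, A -> i and substitute in every rule of length ≥2.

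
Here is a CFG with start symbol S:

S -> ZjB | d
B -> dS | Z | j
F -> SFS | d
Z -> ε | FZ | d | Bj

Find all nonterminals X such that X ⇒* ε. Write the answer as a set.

Directly nullable (have an ε-rule): {Z}.
B is nullable via B -> Z (every symbol on the right is already known nullable).
Not nullable: F, S — each has a terminal in every rule's right-hand side or depends on a non-nullable symbol.

{B, Z}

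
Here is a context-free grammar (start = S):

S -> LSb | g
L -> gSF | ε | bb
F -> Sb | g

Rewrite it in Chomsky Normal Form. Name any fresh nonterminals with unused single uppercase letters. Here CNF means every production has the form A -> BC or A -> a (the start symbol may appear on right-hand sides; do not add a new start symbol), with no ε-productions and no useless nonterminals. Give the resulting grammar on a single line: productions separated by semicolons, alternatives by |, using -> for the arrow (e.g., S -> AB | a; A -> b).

Nullable: {L}; after ε-elimination: S -> g | Sb | LSb; F -> g | Sb; L -> bb | gSF.
No unit productions to eliminate.
TERM: introduce A -> b, B -> g and substitute in every rule of length ≥2.
BIN: L -> BSF becomes L -> BC, C -> SF; S -> LSA becomes S -> LD, D -> SA.

S -> g | LD | SA; A -> b; B -> g; C -> SF; D -> SA; F -> g | SA; L -> AA | BC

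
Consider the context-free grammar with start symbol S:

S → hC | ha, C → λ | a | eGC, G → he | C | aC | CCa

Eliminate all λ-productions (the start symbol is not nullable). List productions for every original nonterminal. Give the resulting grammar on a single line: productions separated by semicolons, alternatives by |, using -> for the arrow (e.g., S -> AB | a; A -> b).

S -> h | hC | ha; C -> a | e | eC | eG | eGC; G -> C | a | Ca | aC | he | CCa

Nullable set: {C, G}.
S -> hC: C nullable, giving h | hC.
Drop C -> λ.
C -> eGC: G, C nullable, giving e | eC | eG | eGC.
G -> C: C nullable, giving C.
G -> CCa: C, C nullable, giving CCa | Ca | a.
G -> aC: C nullable, giving a | aC.
Unchanged (no nullable symbols): S -> ha; C -> a; G -> he.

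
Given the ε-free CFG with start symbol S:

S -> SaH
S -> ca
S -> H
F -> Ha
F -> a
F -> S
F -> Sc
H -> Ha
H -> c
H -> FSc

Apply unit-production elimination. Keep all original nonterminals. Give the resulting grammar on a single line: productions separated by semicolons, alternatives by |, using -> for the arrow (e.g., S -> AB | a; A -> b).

S -> c | Ha | ca | FSc | SaH; F -> a | c | Ha | Sc | ca | FSc | SaH; H -> c | Ha | FSc

Unit productions: F->S, S->H.
Unit pairs (A ⇒* B via units): (F,H), (F,S), (S,H).
S: inherits non-unit rules of {H, S} → FSc | Ha | SaH | c | ca.
F: inherits non-unit rules of {F, H, S} → FSc | Ha | SaH | Sc | a | c | ca.
H: inherits non-unit rules of {H} → FSc | Ha | c.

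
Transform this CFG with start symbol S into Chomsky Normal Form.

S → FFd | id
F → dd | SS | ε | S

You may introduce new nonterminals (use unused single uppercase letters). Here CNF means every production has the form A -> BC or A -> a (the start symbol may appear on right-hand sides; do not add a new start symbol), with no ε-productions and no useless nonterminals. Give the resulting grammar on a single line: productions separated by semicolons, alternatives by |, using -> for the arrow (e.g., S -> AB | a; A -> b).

S -> d | BA | FA | FD; A -> d; B -> i; C -> FA; D -> FA; F -> d | AA | BA | FA | FC | SS

Nullable: {F}; after ε-elimination: S -> d | Fd | id | FFd; F -> S | SS | dd.
After unit-elimination: S -> d | Fd | id | FFd; F -> d | Fd | SS | dd | id | FFd.
TERM: introduce A -> d, B -> i and substitute in every rule of length ≥2.
BIN: F -> FFA becomes F -> FC, C -> FA; S -> FFA becomes S -> FD, D -> FA.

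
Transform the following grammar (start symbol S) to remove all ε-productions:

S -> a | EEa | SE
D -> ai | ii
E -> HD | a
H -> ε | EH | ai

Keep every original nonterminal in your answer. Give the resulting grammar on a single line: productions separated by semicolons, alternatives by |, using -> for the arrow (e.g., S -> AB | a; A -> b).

Nullable set: {H}.
E -> HD: H nullable, giving D | HD.
Drop H -> ε.
H -> EH: H nullable, giving E | EH.
Unchanged (no nullable symbols): S -> EEa; S -> SE; S -> a; D -> ai; D -> ii; E -> a; H -> ai.

S -> a | SE | EEa; D -> ai | ii; E -> D | a | HD; H -> E | EH | ai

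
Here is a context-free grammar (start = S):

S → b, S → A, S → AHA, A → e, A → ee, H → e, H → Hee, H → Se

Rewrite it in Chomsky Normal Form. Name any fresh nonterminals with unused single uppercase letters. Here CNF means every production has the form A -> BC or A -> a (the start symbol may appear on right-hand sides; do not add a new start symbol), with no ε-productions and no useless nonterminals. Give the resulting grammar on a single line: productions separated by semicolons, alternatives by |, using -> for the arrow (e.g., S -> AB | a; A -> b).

No ε-productions.
After unit-elimination: S -> b | e | ee | AHA; A -> e | ee; H -> e | Se | Hee.
TERM: introduce B -> e and substitute in every rule of length ≥2.
BIN: H -> HBB becomes H -> HC, C -> BB; S -> AHA becomes S -> AD, D -> HA.

S -> b | e | AD | BB; A -> e | BB; B -> e; C -> BB; D -> HA; H -> e | HC | SB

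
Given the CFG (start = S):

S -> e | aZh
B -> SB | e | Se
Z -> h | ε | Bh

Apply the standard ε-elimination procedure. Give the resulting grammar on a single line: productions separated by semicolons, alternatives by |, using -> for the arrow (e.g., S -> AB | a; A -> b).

S -> e | ah | aZh; B -> e | SB | Se; Z -> h | Bh

Nullable set: {Z}.
S -> aZh: Z nullable, giving aZh | ah.
Drop Z -> ε.
Unchanged (no nullable symbols): S -> e; B -> SB; B -> Se; B -> e; Z -> Bh; Z -> h.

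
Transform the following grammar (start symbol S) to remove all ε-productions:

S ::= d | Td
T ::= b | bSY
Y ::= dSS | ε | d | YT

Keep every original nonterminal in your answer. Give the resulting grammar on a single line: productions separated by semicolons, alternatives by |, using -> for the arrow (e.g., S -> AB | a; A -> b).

Nullable set: {Y}.
T -> bSY: Y nullable, giving bS | bSY.
Drop Y -> ε.
Y -> YT: Y nullable, giving T | YT.
Unchanged (no nullable symbols): S -> Td; S -> d; T -> b; Y -> d; Y -> dSS.

S -> d | Td; T -> b | bS | bSY; Y -> T | d | YT | dSS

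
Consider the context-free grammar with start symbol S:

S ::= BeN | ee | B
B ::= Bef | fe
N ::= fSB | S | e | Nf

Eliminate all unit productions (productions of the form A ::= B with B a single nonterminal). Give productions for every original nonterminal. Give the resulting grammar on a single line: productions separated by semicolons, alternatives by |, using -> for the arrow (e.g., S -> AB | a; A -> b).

Unit productions: N->S, S->B.
Unit pairs (A ⇒* B via units): (N,B), (N,S), (S,B).
S: inherits non-unit rules of {B, S} → BeN | Bef | ee | fe.
B: inherits non-unit rules of {B} → Bef | fe.
N: inherits non-unit rules of {B, N, S} → BeN | Bef | Nf | e | ee | fSB | fe.

S -> ee | fe | BeN | Bef; B -> fe | Bef; N -> e | Nf | ee | fe | BeN | Bef | fSB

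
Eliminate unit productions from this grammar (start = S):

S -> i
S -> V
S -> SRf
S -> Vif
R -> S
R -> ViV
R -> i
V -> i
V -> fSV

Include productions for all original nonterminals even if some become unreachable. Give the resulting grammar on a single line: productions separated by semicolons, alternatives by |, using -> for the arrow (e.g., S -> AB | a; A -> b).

S -> i | SRf | Vif | fSV; R -> i | SRf | ViV | Vif | fSV; V -> i | fSV

Unit productions: R->S, S->V.
Unit pairs (A ⇒* B via units): (R,S), (R,V), (S,V).
S: inherits non-unit rules of {S, V} → SRf | Vif | fSV | i.
R: inherits non-unit rules of {R, S, V} → SRf | ViV | Vif | fSV | i.
V: inherits non-unit rules of {V} → fSV | i.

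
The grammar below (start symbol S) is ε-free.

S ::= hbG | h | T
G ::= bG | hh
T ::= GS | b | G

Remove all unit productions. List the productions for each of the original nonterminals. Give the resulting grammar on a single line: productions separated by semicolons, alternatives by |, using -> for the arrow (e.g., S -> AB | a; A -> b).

S -> b | h | GS | bG | hh | hbG; G -> bG | hh; T -> b | GS | bG | hh

Unit productions: S->T, T->G.
Unit pairs (A ⇒* B via units): (S,G), (S,T), (T,G).
S: inherits non-unit rules of {G, S, T} → GS | b | bG | h | hbG | hh.
G: inherits non-unit rules of {G} → bG | hh.
T: inherits non-unit rules of {G, T} → GS | b | bG | hh.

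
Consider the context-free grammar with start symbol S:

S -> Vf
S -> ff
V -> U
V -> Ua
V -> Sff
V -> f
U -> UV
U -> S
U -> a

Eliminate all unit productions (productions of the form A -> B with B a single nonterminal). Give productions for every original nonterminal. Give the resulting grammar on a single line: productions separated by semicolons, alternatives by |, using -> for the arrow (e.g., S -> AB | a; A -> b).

S -> Vf | ff; U -> a | UV | Vf | ff; V -> a | f | UV | Ua | Vf | ff | Sff

Unit productions: U->S, V->U.
Unit pairs (A ⇒* B via units): (U,S), (V,S), (V,U).
S: inherits non-unit rules of {S} → Vf | ff.
U: inherits non-unit rules of {S, U} → UV | Vf | a | ff.
V: inherits non-unit rules of {S, U, V} → Sff | UV | Ua | Vf | a | f | ff.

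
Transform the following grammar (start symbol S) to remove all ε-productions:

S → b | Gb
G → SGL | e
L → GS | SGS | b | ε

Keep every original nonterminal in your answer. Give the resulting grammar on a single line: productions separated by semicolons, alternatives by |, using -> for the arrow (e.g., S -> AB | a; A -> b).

Nullable set: {L}.
G -> SGL: L nullable, giving SG | SGL.
Drop L -> ε.
Unchanged (no nullable symbols): S -> Gb; S -> b; G -> e; L -> GS; L -> SGS; L -> b.

S -> b | Gb; G -> e | SG | SGL; L -> b | GS | SGS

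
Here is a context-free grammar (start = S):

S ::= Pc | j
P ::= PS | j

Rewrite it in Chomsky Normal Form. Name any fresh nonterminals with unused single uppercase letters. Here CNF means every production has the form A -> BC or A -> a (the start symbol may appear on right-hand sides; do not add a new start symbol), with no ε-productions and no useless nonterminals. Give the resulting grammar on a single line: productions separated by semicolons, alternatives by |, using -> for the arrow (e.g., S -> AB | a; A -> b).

S -> j | PA; A -> c; P -> j | PS

No ε-productions.
No unit productions to eliminate.
TERM: introduce A -> c and substitute in every rule of length ≥2.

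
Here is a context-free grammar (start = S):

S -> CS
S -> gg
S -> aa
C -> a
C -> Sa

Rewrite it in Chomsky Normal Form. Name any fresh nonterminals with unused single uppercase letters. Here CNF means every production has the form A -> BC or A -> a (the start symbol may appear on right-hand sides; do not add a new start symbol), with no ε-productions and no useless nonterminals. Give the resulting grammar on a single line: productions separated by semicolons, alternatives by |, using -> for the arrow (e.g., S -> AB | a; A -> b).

S -> AA | BB | CS; A -> a; B -> g; C -> a | SA

No ε-productions.
No unit productions to eliminate.
TERM: introduce A -> a, B -> g and substitute in every rule of length ≥2.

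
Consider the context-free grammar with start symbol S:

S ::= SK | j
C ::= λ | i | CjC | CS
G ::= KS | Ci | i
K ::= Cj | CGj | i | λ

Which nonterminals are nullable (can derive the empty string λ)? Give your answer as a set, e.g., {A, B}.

Directly nullable (have an ε-rule): {C, K}.
Not nullable: G, S — each has a terminal in every rule's right-hand side or depends on a non-nullable symbol.

{C, K}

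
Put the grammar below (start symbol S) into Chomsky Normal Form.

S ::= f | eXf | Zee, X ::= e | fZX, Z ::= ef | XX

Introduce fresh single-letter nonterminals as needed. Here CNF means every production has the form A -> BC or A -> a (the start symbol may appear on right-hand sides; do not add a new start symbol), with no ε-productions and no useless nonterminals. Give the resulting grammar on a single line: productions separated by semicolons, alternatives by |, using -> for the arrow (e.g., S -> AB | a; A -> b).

No ε-productions.
No unit productions to eliminate.
TERM: introduce A -> e, B -> f and substitute in every rule of length ≥2.
BIN: S -> AXB becomes S -> AC, C -> XB; S -> ZAA becomes S -> ZD, D -> AA; X -> BZX becomes X -> BE, E -> ZX.

S -> f | AC | ZD; A -> e; B -> f; C -> XB; D -> AA; E -> ZX; X -> e | BE; Z -> AB | XX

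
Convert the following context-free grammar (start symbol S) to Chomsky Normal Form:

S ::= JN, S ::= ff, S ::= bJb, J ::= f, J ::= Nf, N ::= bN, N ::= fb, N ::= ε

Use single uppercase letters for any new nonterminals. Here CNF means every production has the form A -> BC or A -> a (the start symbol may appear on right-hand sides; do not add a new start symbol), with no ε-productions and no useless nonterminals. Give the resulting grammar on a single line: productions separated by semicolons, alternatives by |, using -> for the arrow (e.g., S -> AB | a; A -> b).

S -> f | AA | BC | JN | NA; A -> f; B -> b; C -> JB; J -> f | NA; N -> b | AB | BN

Nullable: {N}; after ε-elimination: S -> J | JN | ff | bJb; J -> f | Nf; N -> b | bN | fb.
After unit-elimination: S -> f | JN | Nf | ff | bJb; J -> f | Nf; N -> b | bN | fb.
TERM: introduce B -> b, A -> f and substitute in every rule of length ≥2.
BIN: S -> BJB becomes S -> BC, C -> JB.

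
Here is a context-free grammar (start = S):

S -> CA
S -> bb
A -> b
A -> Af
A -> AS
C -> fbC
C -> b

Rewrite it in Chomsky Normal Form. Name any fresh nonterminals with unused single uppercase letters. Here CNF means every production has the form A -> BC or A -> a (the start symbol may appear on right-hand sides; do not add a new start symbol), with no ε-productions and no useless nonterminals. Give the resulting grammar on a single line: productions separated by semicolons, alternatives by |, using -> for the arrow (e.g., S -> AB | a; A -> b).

No ε-productions.
No unit productions to eliminate.
TERM: introduce D -> b, B -> f and substitute in every rule of length ≥2.
BIN: C -> BDC becomes C -> BE, E -> DC.

S -> CA | DD; A -> b | AB | AS; B -> f; C -> b | BE; D -> b; E -> DC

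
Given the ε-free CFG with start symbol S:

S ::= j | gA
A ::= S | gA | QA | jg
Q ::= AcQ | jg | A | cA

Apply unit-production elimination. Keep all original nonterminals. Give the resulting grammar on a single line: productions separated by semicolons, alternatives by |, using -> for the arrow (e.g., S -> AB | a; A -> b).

Unit productions: A->S, Q->A.
Unit pairs (A ⇒* B via units): (A,S), (Q,A), (Q,S).
S: inherits non-unit rules of {S} → gA | j.
A: inherits non-unit rules of {A, S} → QA | gA | j | jg.
Q: inherits non-unit rules of {A, Q, S} → AcQ | QA | cA | gA | j | jg.

S -> j | gA; A -> j | QA | gA | jg; Q -> j | QA | cA | gA | jg | AcQ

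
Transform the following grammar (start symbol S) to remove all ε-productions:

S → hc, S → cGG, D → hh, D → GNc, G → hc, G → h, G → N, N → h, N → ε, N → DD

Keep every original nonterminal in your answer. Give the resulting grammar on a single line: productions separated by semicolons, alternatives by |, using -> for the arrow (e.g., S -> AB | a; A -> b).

Nullable set: {G, N}.
S -> cGG: G, G nullable, giving c | cG | cGG.
D -> GNc: G, N nullable, giving GNc | Gc | Nc | c.
G -> N: N nullable, giving N.
Drop N -> ε.
Unchanged (no nullable symbols): S -> hc; D -> hh; G -> h; G -> hc; N -> DD; N -> h.

S -> c | cG | hc | cGG; D -> c | Gc | Nc | hh | GNc; G -> N | h | hc; N -> h | DD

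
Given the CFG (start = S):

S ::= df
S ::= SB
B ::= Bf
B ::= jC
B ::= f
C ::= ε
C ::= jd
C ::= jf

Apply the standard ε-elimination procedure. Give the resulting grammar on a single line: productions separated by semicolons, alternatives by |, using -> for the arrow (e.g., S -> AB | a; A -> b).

S -> SB | df; B -> f | j | Bf | jC; C -> jd | jf

Nullable set: {C}.
B -> jC: C nullable, giving j | jC.
Drop C -> ε.
Unchanged (no nullable symbols): S -> SB; S -> df; B -> Bf; B -> f; C -> jd; C -> jf.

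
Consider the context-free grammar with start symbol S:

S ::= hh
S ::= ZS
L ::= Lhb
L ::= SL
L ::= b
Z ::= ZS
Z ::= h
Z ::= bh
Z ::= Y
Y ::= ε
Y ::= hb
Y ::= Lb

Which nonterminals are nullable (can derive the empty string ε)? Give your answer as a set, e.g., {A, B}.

Directly nullable (have an ε-rule): {Y}.
Z is nullable via Z -> Y (every symbol on the right is already known nullable).
Not nullable: L, S — each has a terminal in every rule's right-hand side or depends on a non-nullable symbol.

{Y, Z}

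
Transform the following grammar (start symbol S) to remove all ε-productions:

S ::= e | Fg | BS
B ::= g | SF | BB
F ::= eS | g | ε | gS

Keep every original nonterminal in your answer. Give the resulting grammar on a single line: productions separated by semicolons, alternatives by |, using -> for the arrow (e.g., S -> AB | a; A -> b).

S -> e | g | BS | Fg; B -> S | g | BB | SF; F -> g | eS | gS

Nullable set: {F}.
S -> Fg: F nullable, giving Fg | g.
B -> SF: F nullable, giving S | SF.
Drop F -> ε.
Unchanged (no nullable symbols): S -> BS; S -> e; B -> BB; B -> g; F -> eS; F -> g; F -> gS.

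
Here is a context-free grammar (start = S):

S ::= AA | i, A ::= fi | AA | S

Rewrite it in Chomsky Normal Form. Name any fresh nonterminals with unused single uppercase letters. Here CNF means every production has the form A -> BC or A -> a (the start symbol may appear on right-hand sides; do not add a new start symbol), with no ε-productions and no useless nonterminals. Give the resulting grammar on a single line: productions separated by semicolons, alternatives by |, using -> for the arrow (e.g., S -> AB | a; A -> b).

No ε-productions.
After unit-elimination: S -> i | AA; A -> i | AA | fi.
TERM: introduce B -> f, C -> i and substitute in every rule of length ≥2.

S -> i | AA; A -> i | AA | BC; B -> f; C -> i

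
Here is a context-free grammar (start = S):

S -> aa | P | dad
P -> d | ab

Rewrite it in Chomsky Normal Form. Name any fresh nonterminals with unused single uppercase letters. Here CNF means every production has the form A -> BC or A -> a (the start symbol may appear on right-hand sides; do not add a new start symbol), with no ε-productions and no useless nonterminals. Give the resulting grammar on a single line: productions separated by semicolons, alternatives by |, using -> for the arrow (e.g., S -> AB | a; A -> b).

S -> d | AA | AB | CD; A -> a; B -> b; C -> d; D -> AC

No ε-productions.
After unit-elimination: S -> d | aa | ab | dad; P -> d | ab.
TERM: introduce A -> a, B -> b, C -> d and substitute in every rule of length ≥2.
BIN: S -> CAC becomes S -> CD, D -> AC.
Drop unreachable/unproductive: P.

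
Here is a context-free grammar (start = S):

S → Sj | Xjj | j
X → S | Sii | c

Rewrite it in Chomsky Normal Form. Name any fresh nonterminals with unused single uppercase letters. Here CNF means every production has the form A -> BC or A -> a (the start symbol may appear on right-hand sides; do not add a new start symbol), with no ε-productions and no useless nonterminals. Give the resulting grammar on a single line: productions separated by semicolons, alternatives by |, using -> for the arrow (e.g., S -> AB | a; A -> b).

S -> j | SA | XC; A -> j; B -> i; C -> AA; D -> BB; E -> AA; X -> c | j | SA | SD | XE

No ε-productions.
After unit-elimination: S -> j | Sj | Xjj; X -> c | j | Sj | Sii | Xjj.
TERM: introduce B -> i, A -> j and substitute in every rule of length ≥2.
BIN: S -> XAA becomes S -> XC, C -> AA; X -> SBB becomes X -> SD, D -> BB; X -> XAA becomes X -> XE, E -> AA.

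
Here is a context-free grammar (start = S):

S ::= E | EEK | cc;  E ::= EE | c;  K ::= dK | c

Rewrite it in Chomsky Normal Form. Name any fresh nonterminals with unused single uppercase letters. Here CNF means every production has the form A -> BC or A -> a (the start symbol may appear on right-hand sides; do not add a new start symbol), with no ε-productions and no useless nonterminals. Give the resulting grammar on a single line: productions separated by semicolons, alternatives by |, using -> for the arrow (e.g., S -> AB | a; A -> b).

No ε-productions.
After unit-elimination: S -> c | EE | cc | EEK; E -> c | EE; K -> c | dK.
TERM: introduce B -> c, A -> d and substitute in every rule of length ≥2.
BIN: S -> EEK becomes S -> EC, C -> EK.

S -> c | BB | EC | EE; A -> d; B -> c; C -> EK; E -> c | EE; K -> c | AK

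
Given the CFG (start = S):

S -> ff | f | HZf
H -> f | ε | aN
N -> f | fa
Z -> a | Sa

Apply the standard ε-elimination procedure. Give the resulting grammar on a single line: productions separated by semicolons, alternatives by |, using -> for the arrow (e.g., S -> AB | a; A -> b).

S -> f | Zf | ff | HZf; H -> f | aN; N -> f | fa; Z -> a | Sa

Nullable set: {H}.
S -> HZf: H nullable, giving HZf | Zf.
Drop H -> ε.
Unchanged (no nullable symbols): S -> f; S -> ff; H -> aN; H -> f; N -> f; N -> fa; Z -> Sa; Z -> a.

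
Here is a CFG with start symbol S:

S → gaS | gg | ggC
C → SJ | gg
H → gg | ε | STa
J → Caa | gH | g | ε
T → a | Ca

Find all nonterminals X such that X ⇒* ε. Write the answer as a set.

Directly nullable (have an ε-rule): {H, J}.
Not nullable: C, S, T — each has a terminal in every rule's right-hand side or depends on a non-nullable symbol.

{H, J}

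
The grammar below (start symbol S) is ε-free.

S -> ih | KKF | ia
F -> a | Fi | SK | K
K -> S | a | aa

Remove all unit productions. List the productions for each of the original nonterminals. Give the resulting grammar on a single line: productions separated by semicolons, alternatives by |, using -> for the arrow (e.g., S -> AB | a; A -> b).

S -> ia | ih | KKF; F -> a | Fi | SK | aa | ia | ih | KKF; K -> a | aa | ia | ih | KKF

Unit productions: F->K, K->S.
Unit pairs (A ⇒* B via units): (F,K), (F,S), (K,S).
S: inherits non-unit rules of {S} → KKF | ia | ih.
F: inherits non-unit rules of {F, K, S} → Fi | KKF | SK | a | aa | ia | ih.
K: inherits non-unit rules of {K, S} → KKF | a | aa | ia | ih.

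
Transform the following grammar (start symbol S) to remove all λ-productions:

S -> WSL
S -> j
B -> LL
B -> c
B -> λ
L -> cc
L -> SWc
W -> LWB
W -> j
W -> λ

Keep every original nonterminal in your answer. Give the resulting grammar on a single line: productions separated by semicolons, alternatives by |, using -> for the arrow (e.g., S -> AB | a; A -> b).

S -> j | SL | WSL; B -> c | LL; L -> Sc | cc | SWc; W -> L | j | LB | LW | LWB

Nullable set: {B, W}.
S -> WSL: W nullable, giving SL | WSL.
Drop B -> λ.
L -> SWc: W nullable, giving SWc | Sc.
Drop W -> λ.
W -> LWB: W, B nullable, giving L | LB | LW | LWB.
Unchanged (no nullable symbols): S -> j; B -> LL; B -> c; L -> cc; W -> j.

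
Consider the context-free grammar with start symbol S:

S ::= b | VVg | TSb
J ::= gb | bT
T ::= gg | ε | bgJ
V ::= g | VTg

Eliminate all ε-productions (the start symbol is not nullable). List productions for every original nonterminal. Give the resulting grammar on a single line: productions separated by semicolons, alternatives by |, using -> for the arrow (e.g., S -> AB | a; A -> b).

S -> b | Sb | TSb | VVg; J -> b | bT | gb; T -> gg | bgJ; V -> g | Vg | VTg

Nullable set: {T}.
S -> TSb: T nullable, giving Sb | TSb.
J -> bT: T nullable, giving b | bT.
Drop T -> ε.
V -> VTg: T nullable, giving VTg | Vg.
Unchanged (no nullable symbols): S -> VVg; S -> b; J -> gb; T -> bgJ; T -> gg; V -> g.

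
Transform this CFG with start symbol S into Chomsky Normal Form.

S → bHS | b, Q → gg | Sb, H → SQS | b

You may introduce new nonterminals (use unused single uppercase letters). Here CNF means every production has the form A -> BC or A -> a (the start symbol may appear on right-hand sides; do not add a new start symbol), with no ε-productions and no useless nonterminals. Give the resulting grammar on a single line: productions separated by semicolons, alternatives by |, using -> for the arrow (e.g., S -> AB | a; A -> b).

S -> b | AD; A -> b; B -> g; C -> QS; D -> HS; H -> b | SC; Q -> BB | SA

No ε-productions.
No unit productions to eliminate.
TERM: introduce A -> b, B -> g and substitute in every rule of length ≥2.
BIN: H -> SQS becomes H -> SC, C -> QS; S -> AHS becomes S -> AD, D -> HS.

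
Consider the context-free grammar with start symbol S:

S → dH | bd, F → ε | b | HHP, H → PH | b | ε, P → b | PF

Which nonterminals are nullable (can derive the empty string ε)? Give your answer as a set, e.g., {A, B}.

Directly nullable (have an ε-rule): {F, H}.
Not nullable: P, S — each has a terminal in every rule's right-hand side or depends on a non-nullable symbol.

{F, H}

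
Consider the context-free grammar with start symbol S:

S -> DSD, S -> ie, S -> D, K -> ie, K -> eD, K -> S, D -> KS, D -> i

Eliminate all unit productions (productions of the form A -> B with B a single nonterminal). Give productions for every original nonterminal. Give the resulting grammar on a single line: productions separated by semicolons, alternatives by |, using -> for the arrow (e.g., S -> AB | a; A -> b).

S -> i | KS | ie | DSD; D -> i | KS; K -> i | KS | eD | ie | DSD

Unit productions: K->S, S->D.
Unit pairs (A ⇒* B via units): (K,D), (K,S), (S,D).
S: inherits non-unit rules of {D, S} → DSD | KS | i | ie.
D: inherits non-unit rules of {D} → KS | i.
K: inherits non-unit rules of {D, K, S} → DSD | KS | eD | i | ie.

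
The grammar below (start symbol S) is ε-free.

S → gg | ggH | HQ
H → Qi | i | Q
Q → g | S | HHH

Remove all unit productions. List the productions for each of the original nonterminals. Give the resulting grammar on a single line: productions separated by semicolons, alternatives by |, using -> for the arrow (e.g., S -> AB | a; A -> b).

Unit productions: H->Q, Q->S.
Unit pairs (A ⇒* B via units): (H,Q), (H,S), (Q,S).
S: inherits non-unit rules of {S} → HQ | gg | ggH.
H: inherits non-unit rules of {H, Q, S} → HHH | HQ | Qi | g | gg | ggH | i.
Q: inherits non-unit rules of {Q, S} → HHH | HQ | g | gg | ggH.

S -> HQ | gg | ggH; H -> g | i | HQ | Qi | gg | HHH | ggH; Q -> g | HQ | gg | HHH | ggH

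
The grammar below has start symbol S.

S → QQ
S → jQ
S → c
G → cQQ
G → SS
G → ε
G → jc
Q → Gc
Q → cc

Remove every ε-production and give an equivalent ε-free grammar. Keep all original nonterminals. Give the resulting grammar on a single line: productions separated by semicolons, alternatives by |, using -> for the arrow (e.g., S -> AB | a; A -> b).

S -> c | QQ | jQ; G -> SS | jc | cQQ; Q -> c | Gc | cc

Nullable set: {G}.
Drop G -> ε.
Q -> Gc: G nullable, giving Gc | c.
Unchanged (no nullable symbols): S -> QQ; S -> c; S -> jQ; G -> SS; G -> cQQ; G -> jc; Q -> cc.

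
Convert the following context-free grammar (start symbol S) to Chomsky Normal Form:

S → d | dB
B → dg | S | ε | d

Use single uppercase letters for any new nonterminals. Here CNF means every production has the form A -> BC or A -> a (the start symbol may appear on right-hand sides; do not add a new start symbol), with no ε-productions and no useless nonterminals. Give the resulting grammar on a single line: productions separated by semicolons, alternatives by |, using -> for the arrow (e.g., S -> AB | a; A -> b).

Nullable: {B}; after ε-elimination: S -> d | dB; B -> S | d | dg.
After unit-elimination: S -> d | dB; B -> d | dB | dg.
TERM: introduce A -> d, C -> g and substitute in every rule of length ≥2.

S -> d | AB; A -> d; B -> d | AB | AC; C -> g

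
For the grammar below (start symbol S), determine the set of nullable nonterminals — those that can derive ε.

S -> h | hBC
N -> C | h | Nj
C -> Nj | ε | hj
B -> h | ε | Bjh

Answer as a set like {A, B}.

{B, C, N}

Directly nullable (have an ε-rule): {B, C}.
N is nullable via N -> C (every symbol on the right is already known nullable).
Not nullable: S — each has a terminal in every rule's right-hand side or depends on a non-nullable symbol.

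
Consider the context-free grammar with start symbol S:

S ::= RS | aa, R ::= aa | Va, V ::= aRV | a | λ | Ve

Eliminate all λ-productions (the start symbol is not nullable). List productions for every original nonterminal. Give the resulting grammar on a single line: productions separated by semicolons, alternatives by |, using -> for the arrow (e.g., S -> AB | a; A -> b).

S -> RS | aa; R -> a | Va | aa; V -> a | e | Ve | aR | aRV

Nullable set: {V}.
R -> Va: V nullable, giving Va | a.
Drop V -> λ.
V -> Ve: V nullable, giving Ve | e.
V -> aRV: V nullable, giving aR | aRV.
Unchanged (no nullable symbols): S -> RS; S -> aa; R -> aa; V -> a.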